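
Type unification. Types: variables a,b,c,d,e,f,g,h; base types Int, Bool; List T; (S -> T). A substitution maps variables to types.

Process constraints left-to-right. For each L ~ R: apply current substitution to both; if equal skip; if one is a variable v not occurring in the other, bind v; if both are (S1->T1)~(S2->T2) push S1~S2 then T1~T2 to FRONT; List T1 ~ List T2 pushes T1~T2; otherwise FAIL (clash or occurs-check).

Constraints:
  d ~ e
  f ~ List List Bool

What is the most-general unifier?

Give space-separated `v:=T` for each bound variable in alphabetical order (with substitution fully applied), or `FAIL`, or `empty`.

step 1: unify d ~ e  [subst: {-} | 1 pending]
  bind d := e
step 2: unify f ~ List List Bool  [subst: {d:=e} | 0 pending]
  bind f := List List Bool

Answer: d:=e f:=List List Bool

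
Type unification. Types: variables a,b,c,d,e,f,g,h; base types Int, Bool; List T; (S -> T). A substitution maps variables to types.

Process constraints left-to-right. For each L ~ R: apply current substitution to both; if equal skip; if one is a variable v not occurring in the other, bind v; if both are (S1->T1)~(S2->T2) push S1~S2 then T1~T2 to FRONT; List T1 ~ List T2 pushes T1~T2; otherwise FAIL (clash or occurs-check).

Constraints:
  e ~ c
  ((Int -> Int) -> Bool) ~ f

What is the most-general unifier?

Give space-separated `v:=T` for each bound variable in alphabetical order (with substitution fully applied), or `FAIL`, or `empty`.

step 1: unify e ~ c  [subst: {-} | 1 pending]
  bind e := c
step 2: unify ((Int -> Int) -> Bool) ~ f  [subst: {e:=c} | 0 pending]
  bind f := ((Int -> Int) -> Bool)

Answer: e:=c f:=((Int -> Int) -> Bool)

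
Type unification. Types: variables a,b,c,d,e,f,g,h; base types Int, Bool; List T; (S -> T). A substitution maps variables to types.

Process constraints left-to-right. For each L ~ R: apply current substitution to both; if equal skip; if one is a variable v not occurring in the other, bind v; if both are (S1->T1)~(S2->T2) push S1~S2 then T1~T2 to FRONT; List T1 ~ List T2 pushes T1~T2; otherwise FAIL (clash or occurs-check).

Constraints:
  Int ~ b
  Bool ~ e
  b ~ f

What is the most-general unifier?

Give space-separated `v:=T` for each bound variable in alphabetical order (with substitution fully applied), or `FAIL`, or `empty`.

step 1: unify Int ~ b  [subst: {-} | 2 pending]
  bind b := Int
step 2: unify Bool ~ e  [subst: {b:=Int} | 1 pending]
  bind e := Bool
step 3: unify Int ~ f  [subst: {b:=Int, e:=Bool} | 0 pending]
  bind f := Int

Answer: b:=Int e:=Bool f:=Int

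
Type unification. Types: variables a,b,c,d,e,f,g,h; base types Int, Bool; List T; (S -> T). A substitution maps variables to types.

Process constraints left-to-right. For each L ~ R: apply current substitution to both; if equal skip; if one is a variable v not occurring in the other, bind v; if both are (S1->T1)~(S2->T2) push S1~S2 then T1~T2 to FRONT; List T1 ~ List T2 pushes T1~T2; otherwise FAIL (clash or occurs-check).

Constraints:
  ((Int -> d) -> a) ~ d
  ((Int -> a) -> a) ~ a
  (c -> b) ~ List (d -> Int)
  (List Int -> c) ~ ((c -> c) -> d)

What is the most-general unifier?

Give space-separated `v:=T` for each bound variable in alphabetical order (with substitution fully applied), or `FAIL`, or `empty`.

step 1: unify ((Int -> d) -> a) ~ d  [subst: {-} | 3 pending]
  occurs-check fail

Answer: FAIL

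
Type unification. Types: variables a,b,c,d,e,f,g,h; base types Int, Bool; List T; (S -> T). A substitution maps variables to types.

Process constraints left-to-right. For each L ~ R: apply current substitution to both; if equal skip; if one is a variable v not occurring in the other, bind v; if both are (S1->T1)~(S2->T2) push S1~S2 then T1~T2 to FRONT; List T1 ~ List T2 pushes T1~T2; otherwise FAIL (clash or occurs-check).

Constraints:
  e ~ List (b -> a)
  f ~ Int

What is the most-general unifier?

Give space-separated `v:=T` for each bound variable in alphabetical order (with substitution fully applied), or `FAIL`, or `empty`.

step 1: unify e ~ List (b -> a)  [subst: {-} | 1 pending]
  bind e := List (b -> a)
step 2: unify f ~ Int  [subst: {e:=List (b -> a)} | 0 pending]
  bind f := Int

Answer: e:=List (b -> a) f:=Int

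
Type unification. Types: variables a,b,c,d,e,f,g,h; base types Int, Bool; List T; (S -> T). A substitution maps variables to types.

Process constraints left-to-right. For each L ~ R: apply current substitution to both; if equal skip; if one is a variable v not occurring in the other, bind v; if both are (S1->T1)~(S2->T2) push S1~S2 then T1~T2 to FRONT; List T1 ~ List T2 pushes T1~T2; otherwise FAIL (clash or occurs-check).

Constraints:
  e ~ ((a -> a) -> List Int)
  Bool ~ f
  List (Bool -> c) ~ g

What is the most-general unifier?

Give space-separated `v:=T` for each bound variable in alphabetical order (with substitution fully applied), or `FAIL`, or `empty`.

Answer: e:=((a -> a) -> List Int) f:=Bool g:=List (Bool -> c)

Derivation:
step 1: unify e ~ ((a -> a) -> List Int)  [subst: {-} | 2 pending]
  bind e := ((a -> a) -> List Int)
step 2: unify Bool ~ f  [subst: {e:=((a -> a) -> List Int)} | 1 pending]
  bind f := Bool
step 3: unify List (Bool -> c) ~ g  [subst: {e:=((a -> a) -> List Int), f:=Bool} | 0 pending]
  bind g := List (Bool -> c)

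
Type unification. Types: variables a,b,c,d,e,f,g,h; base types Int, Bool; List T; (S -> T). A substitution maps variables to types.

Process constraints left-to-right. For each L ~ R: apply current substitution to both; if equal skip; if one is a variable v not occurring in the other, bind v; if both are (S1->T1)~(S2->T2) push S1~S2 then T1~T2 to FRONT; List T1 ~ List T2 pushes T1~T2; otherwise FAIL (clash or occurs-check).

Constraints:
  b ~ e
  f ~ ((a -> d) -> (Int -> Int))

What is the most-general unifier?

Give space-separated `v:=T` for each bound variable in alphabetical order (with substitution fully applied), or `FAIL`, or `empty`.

step 1: unify b ~ e  [subst: {-} | 1 pending]
  bind b := e
step 2: unify f ~ ((a -> d) -> (Int -> Int))  [subst: {b:=e} | 0 pending]
  bind f := ((a -> d) -> (Int -> Int))

Answer: b:=e f:=((a -> d) -> (Int -> Int))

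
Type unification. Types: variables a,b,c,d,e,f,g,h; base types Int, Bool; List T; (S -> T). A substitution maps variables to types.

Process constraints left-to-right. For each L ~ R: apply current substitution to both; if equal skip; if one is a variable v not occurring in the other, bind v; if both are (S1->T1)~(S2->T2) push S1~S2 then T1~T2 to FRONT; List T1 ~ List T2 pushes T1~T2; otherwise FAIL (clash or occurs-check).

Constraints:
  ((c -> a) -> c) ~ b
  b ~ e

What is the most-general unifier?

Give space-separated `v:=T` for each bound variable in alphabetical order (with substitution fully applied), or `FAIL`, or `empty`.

step 1: unify ((c -> a) -> c) ~ b  [subst: {-} | 1 pending]
  bind b := ((c -> a) -> c)
step 2: unify ((c -> a) -> c) ~ e  [subst: {b:=((c -> a) -> c)} | 0 pending]
  bind e := ((c -> a) -> c)

Answer: b:=((c -> a) -> c) e:=((c -> a) -> c)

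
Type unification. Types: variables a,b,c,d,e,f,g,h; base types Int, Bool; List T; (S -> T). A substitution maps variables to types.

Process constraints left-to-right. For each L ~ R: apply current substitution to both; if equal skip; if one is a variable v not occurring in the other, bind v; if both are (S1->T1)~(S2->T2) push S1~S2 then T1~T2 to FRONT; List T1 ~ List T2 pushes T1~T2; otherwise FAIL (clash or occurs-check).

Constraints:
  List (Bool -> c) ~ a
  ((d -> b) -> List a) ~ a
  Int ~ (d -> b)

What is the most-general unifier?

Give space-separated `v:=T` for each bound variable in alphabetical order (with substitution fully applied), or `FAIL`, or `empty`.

Answer: FAIL

Derivation:
step 1: unify List (Bool -> c) ~ a  [subst: {-} | 2 pending]
  bind a := List (Bool -> c)
step 2: unify ((d -> b) -> List List (Bool -> c)) ~ List (Bool -> c)  [subst: {a:=List (Bool -> c)} | 1 pending]
  clash: ((d -> b) -> List List (Bool -> c)) vs List (Bool -> c)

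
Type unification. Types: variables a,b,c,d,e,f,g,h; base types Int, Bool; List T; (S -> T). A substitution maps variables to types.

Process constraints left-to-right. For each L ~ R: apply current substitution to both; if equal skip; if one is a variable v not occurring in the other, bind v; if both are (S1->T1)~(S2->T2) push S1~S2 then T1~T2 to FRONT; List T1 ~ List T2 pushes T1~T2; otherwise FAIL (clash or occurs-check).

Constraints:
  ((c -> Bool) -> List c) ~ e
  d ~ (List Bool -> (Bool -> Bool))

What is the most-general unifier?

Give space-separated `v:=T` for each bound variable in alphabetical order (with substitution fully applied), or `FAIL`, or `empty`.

step 1: unify ((c -> Bool) -> List c) ~ e  [subst: {-} | 1 pending]
  bind e := ((c -> Bool) -> List c)
step 2: unify d ~ (List Bool -> (Bool -> Bool))  [subst: {e:=((c -> Bool) -> List c)} | 0 pending]
  bind d := (List Bool -> (Bool -> Bool))

Answer: d:=(List Bool -> (Bool -> Bool)) e:=((c -> Bool) -> List c)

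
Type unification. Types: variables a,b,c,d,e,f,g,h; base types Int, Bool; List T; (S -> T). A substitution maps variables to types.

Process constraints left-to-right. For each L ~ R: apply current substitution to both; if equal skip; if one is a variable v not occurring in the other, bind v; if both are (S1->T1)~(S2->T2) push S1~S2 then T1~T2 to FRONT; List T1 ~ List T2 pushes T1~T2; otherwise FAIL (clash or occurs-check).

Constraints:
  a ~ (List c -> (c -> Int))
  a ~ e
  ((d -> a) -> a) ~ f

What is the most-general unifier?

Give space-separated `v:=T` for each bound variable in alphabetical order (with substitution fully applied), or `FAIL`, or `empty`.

Answer: a:=(List c -> (c -> Int)) e:=(List c -> (c -> Int)) f:=((d -> (List c -> (c -> Int))) -> (List c -> (c -> Int)))

Derivation:
step 1: unify a ~ (List c -> (c -> Int))  [subst: {-} | 2 pending]
  bind a := (List c -> (c -> Int))
step 2: unify (List c -> (c -> Int)) ~ e  [subst: {a:=(List c -> (c -> Int))} | 1 pending]
  bind e := (List c -> (c -> Int))
step 3: unify ((d -> (List c -> (c -> Int))) -> (List c -> (c -> Int))) ~ f  [subst: {a:=(List c -> (c -> Int)), e:=(List c -> (c -> Int))} | 0 pending]
  bind f := ((d -> (List c -> (c -> Int))) -> (List c -> (c -> Int)))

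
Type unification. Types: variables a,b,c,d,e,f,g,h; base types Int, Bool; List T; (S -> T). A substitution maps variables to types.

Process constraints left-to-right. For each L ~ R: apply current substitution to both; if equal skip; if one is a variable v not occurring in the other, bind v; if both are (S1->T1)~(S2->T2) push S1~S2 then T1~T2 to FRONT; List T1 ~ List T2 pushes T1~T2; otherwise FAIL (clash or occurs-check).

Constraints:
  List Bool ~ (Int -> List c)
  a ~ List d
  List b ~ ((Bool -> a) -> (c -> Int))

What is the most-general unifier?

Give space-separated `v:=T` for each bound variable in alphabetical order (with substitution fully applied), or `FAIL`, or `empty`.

step 1: unify List Bool ~ (Int -> List c)  [subst: {-} | 2 pending]
  clash: List Bool vs (Int -> List c)

Answer: FAIL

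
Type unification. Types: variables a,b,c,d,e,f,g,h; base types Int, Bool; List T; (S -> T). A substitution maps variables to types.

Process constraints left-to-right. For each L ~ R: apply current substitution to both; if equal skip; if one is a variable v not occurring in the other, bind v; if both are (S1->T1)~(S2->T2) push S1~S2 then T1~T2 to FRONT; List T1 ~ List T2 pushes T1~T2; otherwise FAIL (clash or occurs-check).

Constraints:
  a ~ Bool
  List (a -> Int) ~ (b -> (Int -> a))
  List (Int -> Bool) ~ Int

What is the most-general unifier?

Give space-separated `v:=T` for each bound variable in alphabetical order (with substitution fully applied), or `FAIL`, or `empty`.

Answer: FAIL

Derivation:
step 1: unify a ~ Bool  [subst: {-} | 2 pending]
  bind a := Bool
step 2: unify List (Bool -> Int) ~ (b -> (Int -> Bool))  [subst: {a:=Bool} | 1 pending]
  clash: List (Bool -> Int) vs (b -> (Int -> Bool))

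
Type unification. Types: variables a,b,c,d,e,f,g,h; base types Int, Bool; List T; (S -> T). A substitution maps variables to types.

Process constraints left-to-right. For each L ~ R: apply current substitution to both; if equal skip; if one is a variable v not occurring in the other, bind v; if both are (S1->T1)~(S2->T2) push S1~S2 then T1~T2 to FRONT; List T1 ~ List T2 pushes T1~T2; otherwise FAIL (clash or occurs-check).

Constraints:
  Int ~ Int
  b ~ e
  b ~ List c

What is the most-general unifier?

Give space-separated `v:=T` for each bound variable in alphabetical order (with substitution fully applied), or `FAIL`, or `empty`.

Answer: b:=List c e:=List c

Derivation:
step 1: unify Int ~ Int  [subst: {-} | 2 pending]
  -> identical, skip
step 2: unify b ~ e  [subst: {-} | 1 pending]
  bind b := e
step 3: unify e ~ List c  [subst: {b:=e} | 0 pending]
  bind e := List c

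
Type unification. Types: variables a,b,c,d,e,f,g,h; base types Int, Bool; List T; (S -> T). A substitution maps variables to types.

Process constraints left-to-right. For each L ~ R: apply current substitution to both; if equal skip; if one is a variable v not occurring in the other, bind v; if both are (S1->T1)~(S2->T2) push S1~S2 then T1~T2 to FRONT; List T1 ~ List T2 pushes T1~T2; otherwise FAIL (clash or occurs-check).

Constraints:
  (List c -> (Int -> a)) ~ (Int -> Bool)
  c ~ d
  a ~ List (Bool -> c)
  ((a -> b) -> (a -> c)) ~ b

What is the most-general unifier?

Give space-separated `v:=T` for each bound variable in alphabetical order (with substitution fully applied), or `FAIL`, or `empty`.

step 1: unify (List c -> (Int -> a)) ~ (Int -> Bool)  [subst: {-} | 3 pending]
  -> decompose arrow: push List c~Int, (Int -> a)~Bool
step 2: unify List c ~ Int  [subst: {-} | 4 pending]
  clash: List c vs Int

Answer: FAIL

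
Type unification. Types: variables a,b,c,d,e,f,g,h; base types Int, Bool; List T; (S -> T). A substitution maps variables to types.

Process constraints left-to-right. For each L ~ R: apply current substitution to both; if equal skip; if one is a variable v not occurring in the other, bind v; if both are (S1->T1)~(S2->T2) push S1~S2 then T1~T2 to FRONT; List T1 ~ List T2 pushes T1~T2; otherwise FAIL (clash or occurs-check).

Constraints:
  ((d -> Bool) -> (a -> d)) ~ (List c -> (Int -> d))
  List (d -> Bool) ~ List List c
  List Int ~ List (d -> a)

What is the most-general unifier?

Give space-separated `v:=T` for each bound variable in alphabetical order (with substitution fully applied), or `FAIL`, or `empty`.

step 1: unify ((d -> Bool) -> (a -> d)) ~ (List c -> (Int -> d))  [subst: {-} | 2 pending]
  -> decompose arrow: push (d -> Bool)~List c, (a -> d)~(Int -> d)
step 2: unify (d -> Bool) ~ List c  [subst: {-} | 3 pending]
  clash: (d -> Bool) vs List c

Answer: FAIL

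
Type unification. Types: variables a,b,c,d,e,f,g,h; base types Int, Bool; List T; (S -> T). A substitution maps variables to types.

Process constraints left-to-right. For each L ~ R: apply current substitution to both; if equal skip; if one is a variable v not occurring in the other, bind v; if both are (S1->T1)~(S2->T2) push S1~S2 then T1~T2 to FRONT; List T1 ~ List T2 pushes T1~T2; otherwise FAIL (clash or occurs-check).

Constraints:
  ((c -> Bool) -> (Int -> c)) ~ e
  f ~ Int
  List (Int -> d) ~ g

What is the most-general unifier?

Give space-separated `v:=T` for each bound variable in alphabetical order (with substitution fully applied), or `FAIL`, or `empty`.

Answer: e:=((c -> Bool) -> (Int -> c)) f:=Int g:=List (Int -> d)

Derivation:
step 1: unify ((c -> Bool) -> (Int -> c)) ~ e  [subst: {-} | 2 pending]
  bind e := ((c -> Bool) -> (Int -> c))
step 2: unify f ~ Int  [subst: {e:=((c -> Bool) -> (Int -> c))} | 1 pending]
  bind f := Int
step 3: unify List (Int -> d) ~ g  [subst: {e:=((c -> Bool) -> (Int -> c)), f:=Int} | 0 pending]
  bind g := List (Int -> d)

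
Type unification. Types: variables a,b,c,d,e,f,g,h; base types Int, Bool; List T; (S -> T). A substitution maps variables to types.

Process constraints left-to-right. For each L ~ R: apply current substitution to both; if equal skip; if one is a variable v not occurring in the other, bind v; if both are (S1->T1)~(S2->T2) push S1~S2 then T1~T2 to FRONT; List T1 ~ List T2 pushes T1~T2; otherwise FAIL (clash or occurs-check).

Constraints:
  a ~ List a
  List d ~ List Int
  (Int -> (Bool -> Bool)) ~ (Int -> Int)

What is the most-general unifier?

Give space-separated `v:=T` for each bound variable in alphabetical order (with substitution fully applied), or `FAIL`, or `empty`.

Answer: FAIL

Derivation:
step 1: unify a ~ List a  [subst: {-} | 2 pending]
  occurs-check fail: a in List a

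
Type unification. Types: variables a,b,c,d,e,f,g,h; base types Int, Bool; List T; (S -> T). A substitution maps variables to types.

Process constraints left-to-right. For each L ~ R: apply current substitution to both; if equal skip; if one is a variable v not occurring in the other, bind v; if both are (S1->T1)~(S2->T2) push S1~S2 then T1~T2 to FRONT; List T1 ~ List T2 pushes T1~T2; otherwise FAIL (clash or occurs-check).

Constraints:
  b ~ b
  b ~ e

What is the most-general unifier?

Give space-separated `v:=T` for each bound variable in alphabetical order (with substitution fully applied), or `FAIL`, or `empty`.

Answer: b:=e

Derivation:
step 1: unify b ~ b  [subst: {-} | 1 pending]
  -> identical, skip
step 2: unify b ~ e  [subst: {-} | 0 pending]
  bind b := e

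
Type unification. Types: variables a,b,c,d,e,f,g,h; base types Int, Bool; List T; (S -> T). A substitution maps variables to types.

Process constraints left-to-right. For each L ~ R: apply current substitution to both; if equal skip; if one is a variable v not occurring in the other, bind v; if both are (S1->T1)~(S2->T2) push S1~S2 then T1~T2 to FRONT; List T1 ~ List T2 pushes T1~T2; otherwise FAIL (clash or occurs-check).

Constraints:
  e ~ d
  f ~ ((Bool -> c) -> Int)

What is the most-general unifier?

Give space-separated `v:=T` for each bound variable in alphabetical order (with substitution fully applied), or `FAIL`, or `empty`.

Answer: e:=d f:=((Bool -> c) -> Int)

Derivation:
step 1: unify e ~ d  [subst: {-} | 1 pending]
  bind e := d
step 2: unify f ~ ((Bool -> c) -> Int)  [subst: {e:=d} | 0 pending]
  bind f := ((Bool -> c) -> Int)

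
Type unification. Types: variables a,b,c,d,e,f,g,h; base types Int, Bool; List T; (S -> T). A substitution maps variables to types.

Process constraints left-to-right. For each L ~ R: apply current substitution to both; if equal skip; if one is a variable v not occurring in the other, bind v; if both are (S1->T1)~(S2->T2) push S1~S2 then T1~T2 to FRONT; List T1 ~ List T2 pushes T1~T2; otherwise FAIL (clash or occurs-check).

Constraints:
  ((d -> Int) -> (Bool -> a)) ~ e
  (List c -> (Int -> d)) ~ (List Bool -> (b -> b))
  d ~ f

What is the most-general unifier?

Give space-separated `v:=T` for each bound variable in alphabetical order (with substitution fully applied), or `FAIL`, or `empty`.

Answer: b:=Int c:=Bool d:=Int e:=((Int -> Int) -> (Bool -> a)) f:=Int

Derivation:
step 1: unify ((d -> Int) -> (Bool -> a)) ~ e  [subst: {-} | 2 pending]
  bind e := ((d -> Int) -> (Bool -> a))
step 2: unify (List c -> (Int -> d)) ~ (List Bool -> (b -> b))  [subst: {e:=((d -> Int) -> (Bool -> a))} | 1 pending]
  -> decompose arrow: push List c~List Bool, (Int -> d)~(b -> b)
step 3: unify List c ~ List Bool  [subst: {e:=((d -> Int) -> (Bool -> a))} | 2 pending]
  -> decompose List: push c~Bool
step 4: unify c ~ Bool  [subst: {e:=((d -> Int) -> (Bool -> a))} | 2 pending]
  bind c := Bool
step 5: unify (Int -> d) ~ (b -> b)  [subst: {e:=((d -> Int) -> (Bool -> a)), c:=Bool} | 1 pending]
  -> decompose arrow: push Int~b, d~b
step 6: unify Int ~ b  [subst: {e:=((d -> Int) -> (Bool -> a)), c:=Bool} | 2 pending]
  bind b := Int
step 7: unify d ~ Int  [subst: {e:=((d -> Int) -> (Bool -> a)), c:=Bool, b:=Int} | 1 pending]
  bind d := Int
step 8: unify Int ~ f  [subst: {e:=((d -> Int) -> (Bool -> a)), c:=Bool, b:=Int, d:=Int} | 0 pending]
  bind f := Int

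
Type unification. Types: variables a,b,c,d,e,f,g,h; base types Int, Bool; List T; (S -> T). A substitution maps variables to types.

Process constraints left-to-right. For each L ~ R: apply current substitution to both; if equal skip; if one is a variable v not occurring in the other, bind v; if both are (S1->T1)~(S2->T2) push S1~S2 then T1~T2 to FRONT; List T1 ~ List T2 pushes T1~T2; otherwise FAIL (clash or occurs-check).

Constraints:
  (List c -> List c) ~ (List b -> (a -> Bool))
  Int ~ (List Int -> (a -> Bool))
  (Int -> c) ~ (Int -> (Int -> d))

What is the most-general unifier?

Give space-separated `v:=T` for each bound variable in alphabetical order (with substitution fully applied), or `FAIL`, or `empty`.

Answer: FAIL

Derivation:
step 1: unify (List c -> List c) ~ (List b -> (a -> Bool))  [subst: {-} | 2 pending]
  -> decompose arrow: push List c~List b, List c~(a -> Bool)
step 2: unify List c ~ List b  [subst: {-} | 3 pending]
  -> decompose List: push c~b
step 3: unify c ~ b  [subst: {-} | 3 pending]
  bind c := b
step 4: unify List b ~ (a -> Bool)  [subst: {c:=b} | 2 pending]
  clash: List b vs (a -> Bool)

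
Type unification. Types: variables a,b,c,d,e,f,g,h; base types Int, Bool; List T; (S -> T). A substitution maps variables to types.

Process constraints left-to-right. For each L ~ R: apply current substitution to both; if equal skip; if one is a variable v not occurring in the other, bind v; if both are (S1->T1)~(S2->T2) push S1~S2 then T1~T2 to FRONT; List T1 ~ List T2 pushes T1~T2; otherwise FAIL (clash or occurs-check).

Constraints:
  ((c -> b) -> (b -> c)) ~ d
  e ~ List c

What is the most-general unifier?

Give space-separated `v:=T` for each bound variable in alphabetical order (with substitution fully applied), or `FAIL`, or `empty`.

step 1: unify ((c -> b) -> (b -> c)) ~ d  [subst: {-} | 1 pending]
  bind d := ((c -> b) -> (b -> c))
step 2: unify e ~ List c  [subst: {d:=((c -> b) -> (b -> c))} | 0 pending]
  bind e := List c

Answer: d:=((c -> b) -> (b -> c)) e:=List c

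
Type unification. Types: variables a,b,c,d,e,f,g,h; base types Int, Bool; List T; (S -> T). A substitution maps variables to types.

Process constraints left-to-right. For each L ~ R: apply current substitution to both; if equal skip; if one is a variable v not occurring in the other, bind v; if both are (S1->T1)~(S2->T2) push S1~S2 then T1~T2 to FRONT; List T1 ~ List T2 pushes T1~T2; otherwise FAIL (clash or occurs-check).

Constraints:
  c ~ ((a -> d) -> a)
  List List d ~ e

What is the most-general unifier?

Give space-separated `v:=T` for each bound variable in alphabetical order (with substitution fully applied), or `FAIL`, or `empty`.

step 1: unify c ~ ((a -> d) -> a)  [subst: {-} | 1 pending]
  bind c := ((a -> d) -> a)
step 2: unify List List d ~ e  [subst: {c:=((a -> d) -> a)} | 0 pending]
  bind e := List List d

Answer: c:=((a -> d) -> a) e:=List List d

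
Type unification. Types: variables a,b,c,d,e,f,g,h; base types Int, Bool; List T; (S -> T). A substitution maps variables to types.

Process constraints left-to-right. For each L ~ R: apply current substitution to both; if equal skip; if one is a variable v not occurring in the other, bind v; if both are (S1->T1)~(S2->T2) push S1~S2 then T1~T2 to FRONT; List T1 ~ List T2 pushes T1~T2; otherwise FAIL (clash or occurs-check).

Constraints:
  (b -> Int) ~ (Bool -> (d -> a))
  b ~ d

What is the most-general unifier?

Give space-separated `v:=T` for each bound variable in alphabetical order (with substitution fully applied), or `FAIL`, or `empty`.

Answer: FAIL

Derivation:
step 1: unify (b -> Int) ~ (Bool -> (d -> a))  [subst: {-} | 1 pending]
  -> decompose arrow: push b~Bool, Int~(d -> a)
step 2: unify b ~ Bool  [subst: {-} | 2 pending]
  bind b := Bool
step 3: unify Int ~ (d -> a)  [subst: {b:=Bool} | 1 pending]
  clash: Int vs (d -> a)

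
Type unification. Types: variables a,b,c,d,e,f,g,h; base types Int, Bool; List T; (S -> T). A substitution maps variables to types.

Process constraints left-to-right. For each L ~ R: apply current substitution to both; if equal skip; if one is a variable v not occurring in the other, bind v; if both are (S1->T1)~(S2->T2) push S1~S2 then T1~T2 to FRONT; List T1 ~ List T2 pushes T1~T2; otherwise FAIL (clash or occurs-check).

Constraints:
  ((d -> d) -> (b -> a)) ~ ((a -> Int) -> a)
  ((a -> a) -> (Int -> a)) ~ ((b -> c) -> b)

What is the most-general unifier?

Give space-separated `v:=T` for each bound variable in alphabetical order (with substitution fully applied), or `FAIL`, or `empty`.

step 1: unify ((d -> d) -> (b -> a)) ~ ((a -> Int) -> a)  [subst: {-} | 1 pending]
  -> decompose arrow: push (d -> d)~(a -> Int), (b -> a)~a
step 2: unify (d -> d) ~ (a -> Int)  [subst: {-} | 2 pending]
  -> decompose arrow: push d~a, d~Int
step 3: unify d ~ a  [subst: {-} | 3 pending]
  bind d := a
step 4: unify a ~ Int  [subst: {d:=a} | 2 pending]
  bind a := Int
step 5: unify (b -> Int) ~ Int  [subst: {d:=a, a:=Int} | 1 pending]
  clash: (b -> Int) vs Int

Answer: FAIL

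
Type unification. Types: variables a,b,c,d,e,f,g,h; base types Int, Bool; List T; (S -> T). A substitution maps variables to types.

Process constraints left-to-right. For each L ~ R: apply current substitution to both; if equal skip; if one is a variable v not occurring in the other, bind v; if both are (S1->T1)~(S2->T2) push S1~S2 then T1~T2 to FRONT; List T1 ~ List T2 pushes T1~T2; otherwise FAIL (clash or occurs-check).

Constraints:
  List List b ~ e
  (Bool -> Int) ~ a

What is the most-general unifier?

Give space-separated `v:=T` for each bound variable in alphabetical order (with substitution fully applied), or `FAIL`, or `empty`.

Answer: a:=(Bool -> Int) e:=List List b

Derivation:
step 1: unify List List b ~ e  [subst: {-} | 1 pending]
  bind e := List List b
step 2: unify (Bool -> Int) ~ a  [subst: {e:=List List b} | 0 pending]
  bind a := (Bool -> Int)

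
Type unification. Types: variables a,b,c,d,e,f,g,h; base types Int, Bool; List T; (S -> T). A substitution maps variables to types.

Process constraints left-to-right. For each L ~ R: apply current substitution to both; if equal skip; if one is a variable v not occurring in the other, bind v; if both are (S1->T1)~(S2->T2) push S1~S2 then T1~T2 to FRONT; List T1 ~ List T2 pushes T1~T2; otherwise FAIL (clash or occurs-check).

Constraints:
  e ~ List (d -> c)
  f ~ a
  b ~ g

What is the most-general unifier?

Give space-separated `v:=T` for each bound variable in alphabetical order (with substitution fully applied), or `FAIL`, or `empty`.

step 1: unify e ~ List (d -> c)  [subst: {-} | 2 pending]
  bind e := List (d -> c)
step 2: unify f ~ a  [subst: {e:=List (d -> c)} | 1 pending]
  bind f := a
step 3: unify b ~ g  [subst: {e:=List (d -> c), f:=a} | 0 pending]
  bind b := g

Answer: b:=g e:=List (d -> c) f:=a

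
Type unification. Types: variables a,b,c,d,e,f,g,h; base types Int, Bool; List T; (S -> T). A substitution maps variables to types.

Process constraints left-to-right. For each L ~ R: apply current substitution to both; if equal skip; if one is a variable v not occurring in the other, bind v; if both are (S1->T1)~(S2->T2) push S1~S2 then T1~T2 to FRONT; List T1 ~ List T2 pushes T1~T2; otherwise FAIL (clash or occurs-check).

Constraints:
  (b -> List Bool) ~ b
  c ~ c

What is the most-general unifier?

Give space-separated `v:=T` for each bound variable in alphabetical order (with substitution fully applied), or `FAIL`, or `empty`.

step 1: unify (b -> List Bool) ~ b  [subst: {-} | 1 pending]
  occurs-check fail

Answer: FAIL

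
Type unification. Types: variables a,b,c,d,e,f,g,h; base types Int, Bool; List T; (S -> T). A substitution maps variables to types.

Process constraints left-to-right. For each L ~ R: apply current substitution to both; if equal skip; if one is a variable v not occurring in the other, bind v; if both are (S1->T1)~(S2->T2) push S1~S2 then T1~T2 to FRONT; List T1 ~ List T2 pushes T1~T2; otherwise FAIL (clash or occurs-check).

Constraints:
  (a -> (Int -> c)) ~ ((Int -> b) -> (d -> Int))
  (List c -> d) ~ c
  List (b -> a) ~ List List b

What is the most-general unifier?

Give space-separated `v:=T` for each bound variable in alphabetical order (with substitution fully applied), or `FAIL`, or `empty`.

step 1: unify (a -> (Int -> c)) ~ ((Int -> b) -> (d -> Int))  [subst: {-} | 2 pending]
  -> decompose arrow: push a~(Int -> b), (Int -> c)~(d -> Int)
step 2: unify a ~ (Int -> b)  [subst: {-} | 3 pending]
  bind a := (Int -> b)
step 3: unify (Int -> c) ~ (d -> Int)  [subst: {a:=(Int -> b)} | 2 pending]
  -> decompose arrow: push Int~d, c~Int
step 4: unify Int ~ d  [subst: {a:=(Int -> b)} | 3 pending]
  bind d := Int
step 5: unify c ~ Int  [subst: {a:=(Int -> b), d:=Int} | 2 pending]
  bind c := Int
step 6: unify (List Int -> Int) ~ Int  [subst: {a:=(Int -> b), d:=Int, c:=Int} | 1 pending]
  clash: (List Int -> Int) vs Int

Answer: FAIL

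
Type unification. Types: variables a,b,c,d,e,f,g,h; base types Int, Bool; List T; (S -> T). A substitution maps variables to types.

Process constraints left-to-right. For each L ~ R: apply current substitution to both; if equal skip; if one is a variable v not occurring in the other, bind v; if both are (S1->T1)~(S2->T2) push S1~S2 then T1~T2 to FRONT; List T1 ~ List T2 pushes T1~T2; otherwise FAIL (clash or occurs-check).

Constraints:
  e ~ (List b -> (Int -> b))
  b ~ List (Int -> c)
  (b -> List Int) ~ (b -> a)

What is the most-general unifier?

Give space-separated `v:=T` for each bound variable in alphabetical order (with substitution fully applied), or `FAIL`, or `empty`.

Answer: a:=List Int b:=List (Int -> c) e:=(List List (Int -> c) -> (Int -> List (Int -> c)))

Derivation:
step 1: unify e ~ (List b -> (Int -> b))  [subst: {-} | 2 pending]
  bind e := (List b -> (Int -> b))
step 2: unify b ~ List (Int -> c)  [subst: {e:=(List b -> (Int -> b))} | 1 pending]
  bind b := List (Int -> c)
step 3: unify (List (Int -> c) -> List Int) ~ (List (Int -> c) -> a)  [subst: {e:=(List b -> (Int -> b)), b:=List (Int -> c)} | 0 pending]
  -> decompose arrow: push List (Int -> c)~List (Int -> c), List Int~a
step 4: unify List (Int -> c) ~ List (Int -> c)  [subst: {e:=(List b -> (Int -> b)), b:=List (Int -> c)} | 1 pending]
  -> identical, skip
step 5: unify List Int ~ a  [subst: {e:=(List b -> (Int -> b)), b:=List (Int -> c)} | 0 pending]
  bind a := List Int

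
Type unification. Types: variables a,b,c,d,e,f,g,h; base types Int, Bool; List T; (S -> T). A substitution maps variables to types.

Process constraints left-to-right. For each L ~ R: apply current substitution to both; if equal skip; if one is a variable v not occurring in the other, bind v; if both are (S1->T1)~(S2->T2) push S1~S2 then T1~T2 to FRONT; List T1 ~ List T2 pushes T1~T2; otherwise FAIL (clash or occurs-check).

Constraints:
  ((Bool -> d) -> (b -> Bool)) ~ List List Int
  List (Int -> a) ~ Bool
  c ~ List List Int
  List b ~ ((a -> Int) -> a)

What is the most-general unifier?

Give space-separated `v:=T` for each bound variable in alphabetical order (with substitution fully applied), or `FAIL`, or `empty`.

step 1: unify ((Bool -> d) -> (b -> Bool)) ~ List List Int  [subst: {-} | 3 pending]
  clash: ((Bool -> d) -> (b -> Bool)) vs List List Int

Answer: FAIL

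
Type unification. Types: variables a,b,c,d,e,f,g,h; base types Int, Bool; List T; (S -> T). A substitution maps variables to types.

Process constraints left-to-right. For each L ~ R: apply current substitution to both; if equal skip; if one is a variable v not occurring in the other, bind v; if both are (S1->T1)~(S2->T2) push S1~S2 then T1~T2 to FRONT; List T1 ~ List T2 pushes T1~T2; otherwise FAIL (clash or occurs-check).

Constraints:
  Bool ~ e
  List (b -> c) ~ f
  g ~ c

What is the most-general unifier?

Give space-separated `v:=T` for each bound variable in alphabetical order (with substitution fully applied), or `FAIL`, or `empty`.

Answer: e:=Bool f:=List (b -> c) g:=c

Derivation:
step 1: unify Bool ~ e  [subst: {-} | 2 pending]
  bind e := Bool
step 2: unify List (b -> c) ~ f  [subst: {e:=Bool} | 1 pending]
  bind f := List (b -> c)
step 3: unify g ~ c  [subst: {e:=Bool, f:=List (b -> c)} | 0 pending]
  bind g := c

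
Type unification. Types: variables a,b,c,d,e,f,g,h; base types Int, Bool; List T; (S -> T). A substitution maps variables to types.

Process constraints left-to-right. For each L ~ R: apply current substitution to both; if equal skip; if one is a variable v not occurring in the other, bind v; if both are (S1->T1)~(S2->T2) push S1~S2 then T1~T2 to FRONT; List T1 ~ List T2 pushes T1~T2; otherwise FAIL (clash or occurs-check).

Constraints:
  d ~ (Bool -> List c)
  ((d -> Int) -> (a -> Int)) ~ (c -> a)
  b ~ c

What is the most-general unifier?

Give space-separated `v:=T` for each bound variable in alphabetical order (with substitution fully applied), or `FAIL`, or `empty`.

Answer: FAIL

Derivation:
step 1: unify d ~ (Bool -> List c)  [subst: {-} | 2 pending]
  bind d := (Bool -> List c)
step 2: unify (((Bool -> List c) -> Int) -> (a -> Int)) ~ (c -> a)  [subst: {d:=(Bool -> List c)} | 1 pending]
  -> decompose arrow: push ((Bool -> List c) -> Int)~c, (a -> Int)~a
step 3: unify ((Bool -> List c) -> Int) ~ c  [subst: {d:=(Bool -> List c)} | 2 pending]
  occurs-check fail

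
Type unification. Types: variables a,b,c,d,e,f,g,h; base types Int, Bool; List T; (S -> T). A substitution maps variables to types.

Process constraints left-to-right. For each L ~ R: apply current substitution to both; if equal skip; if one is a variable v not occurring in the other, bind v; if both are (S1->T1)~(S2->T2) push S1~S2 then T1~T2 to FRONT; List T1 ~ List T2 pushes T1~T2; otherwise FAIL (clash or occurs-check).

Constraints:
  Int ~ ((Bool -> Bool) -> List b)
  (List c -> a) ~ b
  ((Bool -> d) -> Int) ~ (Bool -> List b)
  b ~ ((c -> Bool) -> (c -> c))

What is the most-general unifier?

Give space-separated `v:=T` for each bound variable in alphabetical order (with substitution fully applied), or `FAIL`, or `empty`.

step 1: unify Int ~ ((Bool -> Bool) -> List b)  [subst: {-} | 3 pending]
  clash: Int vs ((Bool -> Bool) -> List b)

Answer: FAIL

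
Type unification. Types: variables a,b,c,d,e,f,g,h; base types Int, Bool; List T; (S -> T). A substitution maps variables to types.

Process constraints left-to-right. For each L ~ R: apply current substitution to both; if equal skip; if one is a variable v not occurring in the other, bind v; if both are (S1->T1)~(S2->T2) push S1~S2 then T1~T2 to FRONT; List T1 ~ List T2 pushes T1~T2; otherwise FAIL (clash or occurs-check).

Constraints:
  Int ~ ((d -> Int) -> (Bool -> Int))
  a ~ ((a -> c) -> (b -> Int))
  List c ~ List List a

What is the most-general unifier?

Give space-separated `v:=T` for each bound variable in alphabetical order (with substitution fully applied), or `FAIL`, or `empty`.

Answer: FAIL

Derivation:
step 1: unify Int ~ ((d -> Int) -> (Bool -> Int))  [subst: {-} | 2 pending]
  clash: Int vs ((d -> Int) -> (Bool -> Int))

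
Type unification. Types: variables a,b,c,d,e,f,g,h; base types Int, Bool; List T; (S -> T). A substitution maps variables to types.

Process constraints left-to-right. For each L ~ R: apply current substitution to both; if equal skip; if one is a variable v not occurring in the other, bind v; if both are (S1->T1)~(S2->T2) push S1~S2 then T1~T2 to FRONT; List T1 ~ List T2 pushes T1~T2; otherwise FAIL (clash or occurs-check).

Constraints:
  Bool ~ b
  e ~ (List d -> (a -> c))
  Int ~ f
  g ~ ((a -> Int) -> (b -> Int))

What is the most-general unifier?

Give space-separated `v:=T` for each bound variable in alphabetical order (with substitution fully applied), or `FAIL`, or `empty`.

Answer: b:=Bool e:=(List d -> (a -> c)) f:=Int g:=((a -> Int) -> (Bool -> Int))

Derivation:
step 1: unify Bool ~ b  [subst: {-} | 3 pending]
  bind b := Bool
step 2: unify e ~ (List d -> (a -> c))  [subst: {b:=Bool} | 2 pending]
  bind e := (List d -> (a -> c))
step 3: unify Int ~ f  [subst: {b:=Bool, e:=(List d -> (a -> c))} | 1 pending]
  bind f := Int
step 4: unify g ~ ((a -> Int) -> (Bool -> Int))  [subst: {b:=Bool, e:=(List d -> (a -> c)), f:=Int} | 0 pending]
  bind g := ((a -> Int) -> (Bool -> Int))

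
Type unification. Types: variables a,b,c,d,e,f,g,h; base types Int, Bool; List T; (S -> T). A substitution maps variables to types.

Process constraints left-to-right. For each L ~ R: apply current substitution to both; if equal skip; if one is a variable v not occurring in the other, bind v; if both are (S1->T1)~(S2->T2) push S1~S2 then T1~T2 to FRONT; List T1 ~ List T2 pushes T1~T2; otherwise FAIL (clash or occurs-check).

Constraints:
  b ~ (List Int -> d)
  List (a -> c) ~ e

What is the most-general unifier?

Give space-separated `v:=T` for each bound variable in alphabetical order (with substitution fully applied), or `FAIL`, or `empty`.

Answer: b:=(List Int -> d) e:=List (a -> c)

Derivation:
step 1: unify b ~ (List Int -> d)  [subst: {-} | 1 pending]
  bind b := (List Int -> d)
step 2: unify List (a -> c) ~ e  [subst: {b:=(List Int -> d)} | 0 pending]
  bind e := List (a -> c)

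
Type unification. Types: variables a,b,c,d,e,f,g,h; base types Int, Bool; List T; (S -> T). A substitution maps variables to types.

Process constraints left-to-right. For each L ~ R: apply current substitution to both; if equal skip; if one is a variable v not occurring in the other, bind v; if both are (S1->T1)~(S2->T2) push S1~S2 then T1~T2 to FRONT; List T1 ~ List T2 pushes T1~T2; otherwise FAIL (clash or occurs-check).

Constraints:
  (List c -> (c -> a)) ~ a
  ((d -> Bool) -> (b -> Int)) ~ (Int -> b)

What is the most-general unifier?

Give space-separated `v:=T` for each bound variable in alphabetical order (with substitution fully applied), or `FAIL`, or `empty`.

step 1: unify (List c -> (c -> a)) ~ a  [subst: {-} | 1 pending]
  occurs-check fail

Answer: FAIL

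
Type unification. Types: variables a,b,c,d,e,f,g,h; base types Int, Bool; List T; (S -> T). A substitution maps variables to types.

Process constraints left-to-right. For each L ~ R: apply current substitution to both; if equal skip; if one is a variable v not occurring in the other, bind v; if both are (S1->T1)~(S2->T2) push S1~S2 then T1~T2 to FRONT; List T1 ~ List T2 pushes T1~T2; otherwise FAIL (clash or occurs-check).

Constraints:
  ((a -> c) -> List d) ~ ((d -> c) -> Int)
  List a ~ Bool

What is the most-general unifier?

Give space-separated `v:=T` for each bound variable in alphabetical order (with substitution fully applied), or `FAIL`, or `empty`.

Answer: FAIL

Derivation:
step 1: unify ((a -> c) -> List d) ~ ((d -> c) -> Int)  [subst: {-} | 1 pending]
  -> decompose arrow: push (a -> c)~(d -> c), List d~Int
step 2: unify (a -> c) ~ (d -> c)  [subst: {-} | 2 pending]
  -> decompose arrow: push a~d, c~c
step 3: unify a ~ d  [subst: {-} | 3 pending]
  bind a := d
step 4: unify c ~ c  [subst: {a:=d} | 2 pending]
  -> identical, skip
step 5: unify List d ~ Int  [subst: {a:=d} | 1 pending]
  clash: List d vs Int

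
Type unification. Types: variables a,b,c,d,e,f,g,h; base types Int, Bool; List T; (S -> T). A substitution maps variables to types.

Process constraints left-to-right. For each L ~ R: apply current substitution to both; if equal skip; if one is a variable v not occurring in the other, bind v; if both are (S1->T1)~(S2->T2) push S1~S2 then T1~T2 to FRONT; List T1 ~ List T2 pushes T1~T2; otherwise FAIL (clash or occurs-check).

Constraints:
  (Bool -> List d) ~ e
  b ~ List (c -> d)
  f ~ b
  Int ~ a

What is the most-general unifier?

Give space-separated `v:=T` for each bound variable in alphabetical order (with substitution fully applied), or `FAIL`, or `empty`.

Answer: a:=Int b:=List (c -> d) e:=(Bool -> List d) f:=List (c -> d)

Derivation:
step 1: unify (Bool -> List d) ~ e  [subst: {-} | 3 pending]
  bind e := (Bool -> List d)
step 2: unify b ~ List (c -> d)  [subst: {e:=(Bool -> List d)} | 2 pending]
  bind b := List (c -> d)
step 3: unify f ~ List (c -> d)  [subst: {e:=(Bool -> List d), b:=List (c -> d)} | 1 pending]
  bind f := List (c -> d)
step 4: unify Int ~ a  [subst: {e:=(Bool -> List d), b:=List (c -> d), f:=List (c -> d)} | 0 pending]
  bind a := Int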